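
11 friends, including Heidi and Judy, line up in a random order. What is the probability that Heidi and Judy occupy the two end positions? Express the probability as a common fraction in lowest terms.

There are 11! = 39916800 arrangements.
Place Heidi and Judy at the ends in 2 ways, arrange the remaining 9 in 9! = 362880 ways: 2·362880 = 725760.
Probability = 725760/39916800 = 1/55.

1/55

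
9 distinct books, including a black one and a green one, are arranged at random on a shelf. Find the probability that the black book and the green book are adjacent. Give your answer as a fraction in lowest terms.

There are 9! = 362880 arrangements.
Treat the black book and the green book as a block: 8! arrangements of the blocks × 2 orders within the block = 2·40320 = 80640.
Probability = 80640/362880 = 2/9.

2/9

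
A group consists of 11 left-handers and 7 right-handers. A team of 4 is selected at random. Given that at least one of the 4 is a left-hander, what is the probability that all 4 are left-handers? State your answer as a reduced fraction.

6/55

Work in counts. Selections with at least one left-hander: C(18,4) − C(7,4) = 3060 − 35 = 3025.
Of those, selections where all 4 are left-handers: C(11,4) = 330.
Conditional probability = 330/3025 = 6/55.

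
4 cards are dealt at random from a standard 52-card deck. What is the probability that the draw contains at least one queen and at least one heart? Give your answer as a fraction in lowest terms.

52799/270725

There are C(52,4) = 270725 possible draws.
By inclusion-exclusion on the complements, draws missing all queens or all hearts: C(48,4) + C(39,4) − C(36,4) = 194580 + 82251 − 58905 = 217926.
So draws with at least one of each: 270725 − 217926 = 52799, probability 52799/270725.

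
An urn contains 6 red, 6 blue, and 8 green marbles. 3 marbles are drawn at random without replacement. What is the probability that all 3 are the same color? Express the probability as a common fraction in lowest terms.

8/95

There are C(20,3) = 1140 ways to draw 3 marbles.
All same color: C(6,3) + C(6,3) + C(8,3) = 20 + 20 + 56 = 96.
Probability = 96/1140 = 8/95.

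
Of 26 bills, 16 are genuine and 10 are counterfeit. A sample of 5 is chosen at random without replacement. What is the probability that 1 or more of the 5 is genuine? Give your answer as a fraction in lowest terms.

16382/16445

There are C(26,5) = 65780 ways to choose the 5.
The complement is all 5 are counterfeit: C(10,5) = 252.
Probability = 1 − 252/65780 = 65528/65780 = 16382/16445.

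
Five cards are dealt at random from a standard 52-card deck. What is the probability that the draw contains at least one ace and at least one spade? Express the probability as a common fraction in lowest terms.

229297/866320

There are C(52,5) = 2598960 possible draws.
By inclusion-exclusion on the complements, draws missing all aces or all spades: C(48,5) + C(39,5) − C(36,5) = 1712304 + 575757 − 376992 = 1911069.
So draws with at least one of each: 2598960 − 1911069 = 687891, probability 687891/2598960 = 229297/866320.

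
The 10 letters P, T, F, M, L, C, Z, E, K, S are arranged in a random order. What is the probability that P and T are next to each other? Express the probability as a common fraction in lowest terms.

There are 10! = 3628800 arrangements.
Treat P and T as a block: 9! arrangements of the blocks × 2 orders within the block = 2·362880 = 725760.
Probability = 725760/3628800 = 1/5.

1/5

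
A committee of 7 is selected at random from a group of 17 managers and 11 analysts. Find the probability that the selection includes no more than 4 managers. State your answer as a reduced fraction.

401/690

Total selections: C(28,7) = 1184040.
Count the complement (more than 4 managers): C(17,5)·C(11,2) + C(17,6)·C(11,1) + C(17,7)·C(11,0) = 340340 + 136136 + 19448 = 495924.
Probability = 1 − 495924/1184040 = 688116/1184040 = 401/690.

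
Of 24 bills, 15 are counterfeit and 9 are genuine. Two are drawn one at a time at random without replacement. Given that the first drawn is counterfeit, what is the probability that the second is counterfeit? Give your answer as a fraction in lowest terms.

14/23

After removing one counterfeit, 23 remain: 14 counterfeit and 9 genuine.
So the probability the next is counterfeit is 14/23.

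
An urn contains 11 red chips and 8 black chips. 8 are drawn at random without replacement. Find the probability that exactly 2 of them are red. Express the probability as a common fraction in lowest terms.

770/37791

The sample space is all 8-subsets of the 19: C(19,8) = 75582.
Selections with exactly 2 red: choose 2 of the 11 red and 6 of the 8 black, C(11,2)·C(8,6) = 55·28 = 1540.
Probability = 1540/75582 = 770/37791.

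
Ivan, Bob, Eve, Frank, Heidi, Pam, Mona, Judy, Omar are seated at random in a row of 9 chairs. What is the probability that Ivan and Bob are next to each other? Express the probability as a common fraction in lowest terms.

2/9

There are 9! = 362880 arrangements.
Treat Ivan and Bob as a block: 8! arrangements of the blocks × 2 orders within the block = 2·40320 = 80640.
Probability = 80640/362880 = 2/9.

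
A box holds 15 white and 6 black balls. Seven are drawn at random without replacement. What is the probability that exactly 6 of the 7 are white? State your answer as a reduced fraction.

1001/3876

Total number of selections: C(21,7) = 116280.
Selections with exactly 6 white: choose 6 of the 15 white and 1 of the 6 black, C(15,6)·C(6,1) = 5005·6 = 30030.
Probability = 30030/116280 = 1001/3876.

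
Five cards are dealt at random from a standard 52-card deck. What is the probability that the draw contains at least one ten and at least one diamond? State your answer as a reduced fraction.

229297/866320

There are C(52,5) = 2598960 possible draws.
By inclusion-exclusion on the complements, draws missing all tens or all diamonds: C(48,5) + C(39,5) − C(36,5) = 1712304 + 575757 − 376992 = 1911069.
So draws with at least one of each: 2598960 − 1911069 = 687891, probability 687891/2598960 = 229297/866320.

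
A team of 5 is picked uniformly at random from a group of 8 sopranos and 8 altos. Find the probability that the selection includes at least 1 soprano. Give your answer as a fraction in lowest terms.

There are C(16,5) = 4368 ways to choose the 5.
The complement is all 5 are altos: C(8,5) = 56.
Probability = 1 − 56/4368 = 4312/4368 = 77/78.

77/78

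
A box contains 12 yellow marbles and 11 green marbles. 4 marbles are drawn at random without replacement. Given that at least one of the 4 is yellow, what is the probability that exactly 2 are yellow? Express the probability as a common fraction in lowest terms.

66/155

Work in counts. Selections with at least one yellow: C(23,4) − C(11,4) = 8855 − 330 = 8525.
Of those, selections where exactly 2 are yellow: C(12,2)·C(11,2) = 66·55 = 3630.
Conditional probability = 3630/8525 = 66/155.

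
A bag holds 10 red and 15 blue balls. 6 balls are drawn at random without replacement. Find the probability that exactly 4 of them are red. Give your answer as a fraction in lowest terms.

63/506

Total number of selections: C(25,6) = 177100.
Selections with exactly 4 red: choose 4 of the 10 red and 2 of the 15 blue, C(10,4)·C(15,2) = 210·105 = 22050.
Probability = 22050/177100 = 63/506.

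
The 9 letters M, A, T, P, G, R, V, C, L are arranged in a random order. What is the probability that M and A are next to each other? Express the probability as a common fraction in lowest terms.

There are 9! = 362880 arrangements.
Treat M and A as a block: 8! arrangements of the blocks × 2 orders within the block = 2·40320 = 80640.
Probability = 80640/362880 = 2/9.

2/9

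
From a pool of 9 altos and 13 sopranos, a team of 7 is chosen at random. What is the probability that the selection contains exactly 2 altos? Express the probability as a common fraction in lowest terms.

351/1292

Total number of selections: C(22,7) = 170544.
Selections with exactly 2 altos: choose 2 of the 9 altos and 5 of the 13 sopranos, C(9,2)·C(13,5) = 36·1287 = 46332.
Probability = 46332/170544 = 351/1292.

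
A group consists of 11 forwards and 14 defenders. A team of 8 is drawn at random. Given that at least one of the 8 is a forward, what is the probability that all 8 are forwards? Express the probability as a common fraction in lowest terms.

Work in counts. Selections with at least one forward: C(25,8) − C(14,8) = 1081575 − 3003 = 1078572.
Of those, selections where all 8 are forwards: C(11,8) = 165.
Conditional probability = 165/1078572 = 5/32684.

5/32684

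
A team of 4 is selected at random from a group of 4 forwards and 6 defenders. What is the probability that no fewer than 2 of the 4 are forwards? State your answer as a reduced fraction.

Total selections: C(10,4) = 210.
Count the complement (fewer than 2 forwards): C(4,0)·C(6,4) + C(4,1)·C(6,3) = 15 + 80 = 95.
Probability = 1 − 95/210 = 115/210 = 23/42.

23/42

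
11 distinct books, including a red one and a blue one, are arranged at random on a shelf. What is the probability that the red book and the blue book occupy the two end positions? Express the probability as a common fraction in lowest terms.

There are 11! = 39916800 arrangements.
Place the red book and the blue book at the ends in 2 ways, arrange the remaining 9 in 9! = 362880 ways: 2·362880 = 725760.
Probability = 725760/39916800 = 1/55.

1/55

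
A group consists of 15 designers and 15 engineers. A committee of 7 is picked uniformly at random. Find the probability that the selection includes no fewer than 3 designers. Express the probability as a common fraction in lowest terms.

1681/2088

Total selections: C(30,7) = 2035800.
Count the complement (fewer than 3 designers): C(15,0)·C(15,7) + C(15,1)·C(15,6) + C(15,2)·C(15,5) = 6435 + 75075 + 315315 = 396825.
Probability = 1 − 396825/2035800 = 1638975/2035800 = 1681/2088.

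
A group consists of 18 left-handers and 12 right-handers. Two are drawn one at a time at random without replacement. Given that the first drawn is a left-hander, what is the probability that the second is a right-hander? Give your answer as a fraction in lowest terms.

After removing one left-hander, 29 remain: 17 left-handers and 12 right-handers.
So the probability the next is a right-hander is 12/29.

12/29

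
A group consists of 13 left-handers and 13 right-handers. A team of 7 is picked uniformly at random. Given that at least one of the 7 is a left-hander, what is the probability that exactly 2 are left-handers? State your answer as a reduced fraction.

Work in counts. Selections with at least one left-hander: C(26,7) − C(13,7) = 657800 − 1716 = 656084.
Of those, selections where exactly 2 are left-handers: C(13,2)·C(13,5) = 78·1287 = 100386.
Conditional probability = 100386/656084 = 351/2294.

351/2294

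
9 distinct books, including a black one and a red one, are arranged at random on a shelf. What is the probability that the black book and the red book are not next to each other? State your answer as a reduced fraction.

There are 9! = 362880 arrangements.
Arrangements with the black book and the red book adjacent: 2·8! = 80640.
So not adjacent: 362880 − 80640 = 282240, probability 282240/362880 = 7/9.

7/9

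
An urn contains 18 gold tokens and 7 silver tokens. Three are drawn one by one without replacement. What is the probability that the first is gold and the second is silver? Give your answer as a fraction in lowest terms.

21/100

Multiply the conditional probabilities at each draw: 18/25 · 7/24 = 126/600 = 21/100.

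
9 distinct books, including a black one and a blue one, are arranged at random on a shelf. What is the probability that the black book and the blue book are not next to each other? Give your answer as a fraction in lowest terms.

There are 9! = 362880 arrangements.
Arrangements with the black book and the blue book adjacent: 2·8! = 80640.
So not adjacent: 362880 − 80640 = 282240, probability 282240/362880 = 7/9.

7/9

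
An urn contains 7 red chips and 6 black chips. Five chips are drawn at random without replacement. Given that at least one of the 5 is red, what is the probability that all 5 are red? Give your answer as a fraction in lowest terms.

1/61

Work in counts. Selections with at least one red: C(13,5) − C(6,5) = 1287 − 6 = 1281.
Of those, selections where all 5 are red: C(7,5) = 21.
Conditional probability = 21/1281 = 1/61.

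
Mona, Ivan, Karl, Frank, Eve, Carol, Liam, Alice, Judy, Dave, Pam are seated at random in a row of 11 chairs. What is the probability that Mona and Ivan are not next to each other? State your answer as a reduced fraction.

9/11

There are 11! = 39916800 arrangements.
Arrangements with Mona and Ivan adjacent: 2·10! = 7257600.
So not adjacent: 39916800 − 7257600 = 32659200, probability 32659200/39916800 = 9/11.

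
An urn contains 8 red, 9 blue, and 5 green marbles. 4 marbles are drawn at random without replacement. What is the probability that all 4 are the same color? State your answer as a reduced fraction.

There are C(22,4) = 7315 ways to draw 4 marbles.
All same color: C(8,4) + C(9,4) + C(5,4) = 70 + 126 + 5 = 201.
Probability = 201/7315.

201/7315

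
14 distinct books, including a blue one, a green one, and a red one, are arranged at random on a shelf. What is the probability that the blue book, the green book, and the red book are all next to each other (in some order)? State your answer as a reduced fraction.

3/91

There are 14! = 87178291200 arrangements.
Treat the three as one block: 12! placements × 3! orders within the block = 479001600·6 = 2874009600.
Probability = 2874009600/87178291200 = 3/91.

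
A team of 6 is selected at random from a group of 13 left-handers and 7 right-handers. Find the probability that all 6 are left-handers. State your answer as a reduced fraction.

There are C(20,6) = 38760 possible selections.
Selections with all left-handers: C(13,6) = 1716.
Probability = 1716/38760 = 143/3230.

143/3230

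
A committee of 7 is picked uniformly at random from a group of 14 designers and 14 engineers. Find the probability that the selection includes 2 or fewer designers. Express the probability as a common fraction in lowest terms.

There are C(28,7) = 1184040 ways to choose the 7.
Favorable selections (2 or fewer designers): C(14,0)·C(14,7) + C(14,1)·C(14,6) + C(14,2)·C(14,5) = 3432 + 42042 + 182182 = 227656.
Probability = 227656/1184040 = 199/1035.

199/1035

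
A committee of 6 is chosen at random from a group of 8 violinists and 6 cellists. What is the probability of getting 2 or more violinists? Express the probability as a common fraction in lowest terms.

Total selections: C(14,6) = 3003.
Favorable selections (2 or more violinists): C(8,2)·C(6,4) + C(8,3)·C(6,3) + C(8,4)·C(6,2) + C(8,5)·C(6,1) + C(8,6)·C(6,0) = 420 + 1120 + 1050 + 336 + 28 = 2954.
Probability = 2954/3003 = 422/429.

422/429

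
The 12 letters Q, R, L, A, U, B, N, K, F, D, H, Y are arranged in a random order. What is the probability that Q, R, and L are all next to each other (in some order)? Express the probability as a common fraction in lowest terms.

There are 12! = 479001600 arrangements.
Treat the three as one block: 10! placements × 3! orders within the block = 3628800·6 = 21772800.
Probability = 21772800/479001600 = 1/22.

1/22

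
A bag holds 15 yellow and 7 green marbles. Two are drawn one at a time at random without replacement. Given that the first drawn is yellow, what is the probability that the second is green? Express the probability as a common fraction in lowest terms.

After removing one yellow, 21 remain: 14 yellow and 7 green.
So the probability the next is green is 7/21 = 1/3.

1/3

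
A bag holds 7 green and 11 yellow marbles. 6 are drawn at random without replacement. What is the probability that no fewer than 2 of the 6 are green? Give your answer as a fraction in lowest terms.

Total selections: C(18,6) = 18564.
Count the complement (fewer than 2 green): C(7,0)·C(11,6) + C(7,1)·C(11,5) = 462 + 3234 = 3696.
Probability = 1 − 3696/18564 = 14868/18564 = 177/221.

177/221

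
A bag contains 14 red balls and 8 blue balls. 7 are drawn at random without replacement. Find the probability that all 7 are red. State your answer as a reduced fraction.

13/646

There are C(22,7) = 170544 possible selections.
Selections with all red: C(14,7) = 3432.
Probability = 3432/170544 = 13/646.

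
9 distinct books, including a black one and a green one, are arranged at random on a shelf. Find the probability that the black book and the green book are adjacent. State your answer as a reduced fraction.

There are 9! = 362880 arrangements.
Treat the black book and the green book as a block: 8! arrangements of the blocks × 2 orders within the block = 2·40320 = 80640.
Probability = 80640/362880 = 2/9.

2/9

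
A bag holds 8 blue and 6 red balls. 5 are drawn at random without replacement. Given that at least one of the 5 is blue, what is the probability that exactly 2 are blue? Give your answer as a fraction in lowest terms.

Work in counts. Selections with at least one blue: C(14,5) − C(6,5) = 2002 − 6 = 1996.
Of those, selections where exactly 2 are blue: C(8,2)·C(6,3) = 28·20 = 560.
Conditional probability = 560/1996 = 140/499.

140/499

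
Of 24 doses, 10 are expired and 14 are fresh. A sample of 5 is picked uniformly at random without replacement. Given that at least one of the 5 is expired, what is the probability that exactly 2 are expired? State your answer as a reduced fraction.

Work in counts. Selections with at least one expired: C(24,5) − C(14,5) = 42504 − 2002 = 40502.
Of those, selections where exactly 2 are expired: C(10,2)·C(14,3) = 45·364 = 16380.
Conditional probability = 16380/40502 = 1170/2893.

1170/2893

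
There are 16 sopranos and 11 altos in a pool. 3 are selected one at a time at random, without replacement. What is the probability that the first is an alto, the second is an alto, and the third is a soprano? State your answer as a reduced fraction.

Multiply the conditional probabilities at each draw: 11/27 · 10/26 · 16/25 = 1760/17550 = 176/1755.

176/1755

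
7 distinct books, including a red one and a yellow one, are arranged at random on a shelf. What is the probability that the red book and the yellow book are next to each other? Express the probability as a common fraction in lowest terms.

There are 7! = 5040 arrangements.
Treat the red book and the yellow book as a block: 6! arrangements of the blocks × 2 orders within the block = 2·720 = 1440.
Probability = 1440/5040 = 2/7.

2/7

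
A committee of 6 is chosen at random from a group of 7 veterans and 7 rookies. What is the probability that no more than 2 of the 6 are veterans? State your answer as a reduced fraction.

127/429

Total selections: C(14,6) = 3003.
Favorable selections (no more than 2 veterans): C(7,0)·C(7,6) + C(7,1)·C(7,5) + C(7,2)·C(7,4) = 7 + 147 + 735 = 889.
Probability = 889/3003 = 127/429.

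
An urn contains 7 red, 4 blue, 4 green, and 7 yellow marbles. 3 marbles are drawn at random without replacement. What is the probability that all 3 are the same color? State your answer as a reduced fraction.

There are C(22,3) = 1540 ways to draw 3 marbles.
All same color: C(7,3) + C(4,3) + C(4,3) + C(7,3) = 35 + 4 + 4 + 35 = 78.
Probability = 78/1540 = 39/770.

39/770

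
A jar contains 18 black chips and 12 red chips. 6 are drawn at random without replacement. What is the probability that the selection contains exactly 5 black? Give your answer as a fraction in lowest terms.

1632/9425

Total number of selections: C(30,6) = 593775.
Selections with exactly 5 black: choose 5 of the 18 black and 1 of the 12 red, C(18,5)·C(12,1) = 8568·12 = 102816.
Probability = 102816/593775 = 1632/9425.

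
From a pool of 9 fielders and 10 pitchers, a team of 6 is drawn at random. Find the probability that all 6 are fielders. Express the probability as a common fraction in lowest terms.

There are C(19,6) = 27132 possible selections.
Selections with all fielders: C(9,6) = 84.
Probability = 84/27132 = 1/323.

1/323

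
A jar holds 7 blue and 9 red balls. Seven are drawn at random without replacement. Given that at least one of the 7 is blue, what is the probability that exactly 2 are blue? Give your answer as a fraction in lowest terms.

Work in counts. Selections with at least one blue: C(16,7) − C(9,7) = 11440 − 36 = 11404.
Of those, selections where exactly 2 are blue: C(7,2)·C(9,5) = 21·126 = 2646.
Conditional probability = 2646/11404 = 1323/5702.

1323/5702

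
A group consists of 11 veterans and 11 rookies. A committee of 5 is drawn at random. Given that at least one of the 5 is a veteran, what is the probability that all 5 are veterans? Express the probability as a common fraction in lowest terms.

Work in counts. Selections with at least one veteran: C(22,5) − C(11,5) = 26334 − 462 = 25872.
Of those, selections where all 5 are veterans: C(11,5) = 462.
Conditional probability = 462/25872 = 1/56.

1/56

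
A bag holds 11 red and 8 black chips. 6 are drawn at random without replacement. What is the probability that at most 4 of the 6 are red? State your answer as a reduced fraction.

Total selections: C(19,6) = 27132.
Favorable selections (at most 4 red): C(11,0)·C(8,6) + C(11,1)·C(8,5) + C(11,2)·C(8,4) + C(11,3)·C(8,3) + C(11,4)·C(8,2) = 28 + 616 + 3850 + 9240 + 9240 = 22974.
Probability = 22974/27132 = 547/646.

547/646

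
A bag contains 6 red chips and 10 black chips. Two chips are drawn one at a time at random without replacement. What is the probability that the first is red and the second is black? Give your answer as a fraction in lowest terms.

Multiply the conditional probabilities at each draw: 6/16 · 10/15 = 60/240 = 1/4.

1/4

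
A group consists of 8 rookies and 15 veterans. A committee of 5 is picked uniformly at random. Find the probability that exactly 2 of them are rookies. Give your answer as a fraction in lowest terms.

1820/4807

Total number of selections: C(23,5) = 33649.
Selections with exactly 2 rookies: choose 2 of the 8 rookies and 3 of the 15 veterans, C(8,2)·C(15,3) = 28·455 = 12740.
Probability = 12740/33649 = 1820/4807.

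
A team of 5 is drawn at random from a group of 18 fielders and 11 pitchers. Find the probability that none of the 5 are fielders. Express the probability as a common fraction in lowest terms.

There are C(29,5) = 118755 possible selections.
Selections with no fielders (all pitchers): C(11,5) = 462.
Probability = 462/118755 = 22/5655.

22/5655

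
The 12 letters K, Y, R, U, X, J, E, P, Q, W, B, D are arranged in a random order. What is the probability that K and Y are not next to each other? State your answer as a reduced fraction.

5/6

There are 12! = 479001600 arrangements.
Arrangements with K and Y adjacent: 2·11! = 79833600.
So not adjacent: 479001600 − 79833600 = 399168000, probability 399168000/479001600 = 5/6.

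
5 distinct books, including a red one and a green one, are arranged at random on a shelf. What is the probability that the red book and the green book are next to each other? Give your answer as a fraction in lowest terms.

2/5

There are 5! = 120 arrangements.
Treat the red book and the green book as a block: 4! arrangements of the blocks × 2 orders within the block = 2·24 = 48.
Probability = 48/120 = 2/5.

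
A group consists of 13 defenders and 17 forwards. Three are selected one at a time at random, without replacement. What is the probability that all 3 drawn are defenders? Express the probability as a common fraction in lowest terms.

Multiply the conditional probabilities at each draw: 13/30 · 12/29 · 11/28 = 1716/24360 = 143/2030.

143/2030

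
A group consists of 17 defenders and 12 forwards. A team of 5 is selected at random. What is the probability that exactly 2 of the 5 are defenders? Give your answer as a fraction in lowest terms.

5984/23751

There are C(29,5) = 118755 ways to choose 5 from 29.
Selections with exactly 2 defenders: choose 2 of the 17 defenders and 3 of the 12 forwards, C(17,2)·C(12,3) = 136·220 = 29920.
Probability = 29920/118755 = 5984/23751.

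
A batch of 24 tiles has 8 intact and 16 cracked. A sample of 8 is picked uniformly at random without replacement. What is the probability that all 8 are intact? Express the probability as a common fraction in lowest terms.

There are C(24,8) = 735471 possible selections.
Selections with all intact: C(8,8) = 1.
Probability = 1/735471.

1/735471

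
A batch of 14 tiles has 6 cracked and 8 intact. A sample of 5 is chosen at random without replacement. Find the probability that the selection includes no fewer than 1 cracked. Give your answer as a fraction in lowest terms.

139/143

There are C(14,5) = 2002 ways to choose the 5.
The complement is all 5 are intact: C(8,5) = 56.
Probability = 1 − 56/2002 = 1946/2002 = 139/143.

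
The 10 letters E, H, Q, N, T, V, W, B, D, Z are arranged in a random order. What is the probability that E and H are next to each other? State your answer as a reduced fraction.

There are 10! = 3628800 arrangements.
Treat E and H as a block: 9! arrangements of the blocks × 2 orders within the block = 2·362880 = 725760.
Probability = 725760/3628800 = 1/5.

1/5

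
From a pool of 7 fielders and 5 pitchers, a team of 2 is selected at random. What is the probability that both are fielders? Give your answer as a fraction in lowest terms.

There are C(12,2) = 66 possible selections.
Selections with all fielders: C(7,2) = 21.
Probability = 21/66 = 7/22.

7/22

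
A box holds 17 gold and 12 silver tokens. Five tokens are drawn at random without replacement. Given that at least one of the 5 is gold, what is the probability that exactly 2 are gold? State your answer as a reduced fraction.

Work in counts. Selections with at least one gold: C(29,5) − C(12,5) = 118755 − 792 = 117963.
Of those, selections where exactly 2 are gold: C(17,2)·C(12,3) = 136·220 = 29920.
Conditional probability = 29920/117963 = 1760/6939.

1760/6939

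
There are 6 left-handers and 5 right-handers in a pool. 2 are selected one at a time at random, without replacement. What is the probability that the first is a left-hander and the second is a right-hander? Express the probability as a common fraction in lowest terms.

Multiply the conditional probabilities at each draw: 6/11 · 5/10 = 30/110 = 3/11.

3/11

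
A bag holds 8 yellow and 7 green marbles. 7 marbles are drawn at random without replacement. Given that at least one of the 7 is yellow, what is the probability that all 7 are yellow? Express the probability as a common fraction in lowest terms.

4/3217

Work in counts. Selections with at least one yellow: C(15,7) − C(7,7) = 6435 − 1 = 6434.
Of those, selections where all 7 are yellow: C(8,7) = 8.
Conditional probability = 8/6434 = 4/3217.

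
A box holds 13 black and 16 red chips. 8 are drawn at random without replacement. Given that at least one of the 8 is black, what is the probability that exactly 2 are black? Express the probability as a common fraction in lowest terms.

Work in counts. Selections with at least one black: C(29,8) − C(16,8) = 4292145 − 12870 = 4279275.
Of those, selections where exactly 2 are black: C(13,2)·C(16,6) = 78·8008 = 624624.
Conditional probability = 624624/4279275 = 208/1425.

208/1425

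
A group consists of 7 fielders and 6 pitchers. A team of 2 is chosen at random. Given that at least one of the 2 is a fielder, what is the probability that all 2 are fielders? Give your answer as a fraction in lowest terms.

Work in counts. Selections with at least one fielder: C(13,2) − C(6,2) = 78 − 15 = 63.
Of those, selections where all 2 are fielders: C(7,2) = 21.
Conditional probability = 21/63 = 1/3.

1/3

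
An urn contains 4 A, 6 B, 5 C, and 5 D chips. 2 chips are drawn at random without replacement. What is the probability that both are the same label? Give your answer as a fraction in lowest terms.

There are C(20,2) = 190 ways to draw 2 chips.
All same label: C(4,2) + C(6,2) + C(5,2) + C(5,2) = 6 + 15 + 10 + 10 = 41.
Probability = 41/190.

41/190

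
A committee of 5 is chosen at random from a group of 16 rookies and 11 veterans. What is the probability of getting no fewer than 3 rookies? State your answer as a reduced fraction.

There are C(27,5) = 80730 ways to choose the 5.
Favorable selections (no fewer than 3 rookies): C(16,3)·C(11,2) + C(16,4)·C(11,1) + C(16,5)·C(11,0) = 30800 + 20020 + 4368 = 55188.
Probability = 55188/80730 = 1022/1495.

1022/1495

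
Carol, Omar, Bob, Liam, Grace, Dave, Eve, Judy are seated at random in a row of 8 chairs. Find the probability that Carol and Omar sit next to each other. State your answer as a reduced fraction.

There are 8! = 40320 arrangements.
Treat Carol and Omar as a block: 7! arrangements of the blocks × 2 orders within the block = 2·5040 = 10080.
Probability = 10080/40320 = 1/4.

1/4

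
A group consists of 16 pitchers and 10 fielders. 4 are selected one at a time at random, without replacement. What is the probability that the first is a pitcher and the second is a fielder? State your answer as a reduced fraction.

16/65

Multiply the conditional probabilities at each draw: 16/26 · 10/25 = 160/650 = 16/65.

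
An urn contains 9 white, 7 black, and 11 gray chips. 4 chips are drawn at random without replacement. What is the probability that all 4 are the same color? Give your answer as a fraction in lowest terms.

491/17550

There are C(27,4) = 17550 ways to draw 4 chips.
All same color: C(9,4) + C(7,4) + C(11,4) = 126 + 35 + 330 = 491.
Probability = 491/17550.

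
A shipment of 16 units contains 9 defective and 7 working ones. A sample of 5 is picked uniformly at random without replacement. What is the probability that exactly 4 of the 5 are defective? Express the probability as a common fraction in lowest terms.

21/104

The sample space is all 5-subsets of the 16: C(16,5) = 4368.
Selections with exactly 4 defective: choose 4 of the 9 defective and 1 of the 7 working, C(9,4)·C(7,1) = 126·7 = 882.
Probability = 882/4368 = 21/104.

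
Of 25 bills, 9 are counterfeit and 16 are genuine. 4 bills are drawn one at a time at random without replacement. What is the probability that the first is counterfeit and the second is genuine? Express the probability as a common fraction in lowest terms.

Multiply the conditional probabilities at each draw: 9/25 · 16/24 = 144/600 = 6/25.

6/25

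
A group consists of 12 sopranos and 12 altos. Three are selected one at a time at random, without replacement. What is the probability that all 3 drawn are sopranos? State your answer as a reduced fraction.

5/46

Multiply the conditional probabilities at each draw: 12/24 · 11/23 · 10/22 = 1320/12144 = 5/46.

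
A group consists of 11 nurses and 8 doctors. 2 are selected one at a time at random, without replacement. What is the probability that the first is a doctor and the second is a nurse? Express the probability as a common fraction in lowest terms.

44/171

Multiply the conditional probabilities at each draw: 8/19 · 11/18 = 88/342 = 44/171.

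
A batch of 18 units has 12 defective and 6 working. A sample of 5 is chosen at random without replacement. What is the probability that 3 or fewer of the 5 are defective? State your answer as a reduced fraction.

Total selections: C(18,5) = 8568.
Count the complement (more than 3 defective): C(12,4)·C(6,1) + C(12,5)·C(6,0) = 2970 + 792 = 3762.
Probability = 1 − 3762/8568 = 4806/8568 = 267/476.

267/476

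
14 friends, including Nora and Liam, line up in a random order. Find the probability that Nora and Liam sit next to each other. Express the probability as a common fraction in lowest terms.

There are 14! = 87178291200 arrangements.
Treat Nora and Liam as a block: 13! arrangements of the blocks × 2 orders within the block = 2·6227020800 = 12454041600.
Probability = 12454041600/87178291200 = 1/7.

1/7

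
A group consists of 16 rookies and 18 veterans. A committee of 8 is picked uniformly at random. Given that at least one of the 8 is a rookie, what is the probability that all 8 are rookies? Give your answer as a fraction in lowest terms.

Work in counts. Selections with at least one rookie: C(34,8) − C(18,8) = 18156204 − 43758 = 18112446.
Of those, selections where all 8 are rookies: C(16,8) = 12870.
Conditional probability = 12870/18112446 = 65/91477.

65/91477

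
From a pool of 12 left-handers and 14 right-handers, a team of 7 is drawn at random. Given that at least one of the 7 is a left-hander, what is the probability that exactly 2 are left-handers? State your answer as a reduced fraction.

Work in counts. Selections with at least one left-hander: C(26,7) − C(14,7) = 657800 − 3432 = 654368.
Of those, selections where exactly 2 are left-handers: C(12,2)·C(14,5) = 66·2002 = 132132.
Conditional probability = 132132/654368 = 21/104.

21/104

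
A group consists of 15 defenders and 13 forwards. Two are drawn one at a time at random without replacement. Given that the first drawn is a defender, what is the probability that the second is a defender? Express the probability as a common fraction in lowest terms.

After removing one defender, 27 remain: 14 defenders and 13 forwards.
So the probability the next is a defender is 14/27.

14/27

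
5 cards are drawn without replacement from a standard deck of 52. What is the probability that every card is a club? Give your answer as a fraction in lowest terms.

There are C(52,5) = 2598960 possible 5-card hands.
Hands that are all clubs: C(13,5) = 1287.
Probability = 1287/2598960 = 33/66640.

33/66640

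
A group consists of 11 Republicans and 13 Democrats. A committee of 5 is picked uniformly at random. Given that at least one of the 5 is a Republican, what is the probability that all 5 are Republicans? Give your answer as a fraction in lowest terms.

14/1249

Work in counts. Selections with at least one Republican: C(24,5) − C(13,5) = 42504 − 1287 = 41217.
Of those, selections where all 5 are Republicans: C(11,5) = 462.
Conditional probability = 462/41217 = 14/1249.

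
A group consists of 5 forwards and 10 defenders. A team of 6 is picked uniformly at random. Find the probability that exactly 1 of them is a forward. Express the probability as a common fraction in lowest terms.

36/143

Total number of selections: C(15,6) = 5005.
Selections with exactly 1 forward: choose 1 of the 5 forwards and 5 of the 10 defenders, C(5,1)·C(10,5) = 5·252 = 1260.
Probability = 1260/5005 = 36/143.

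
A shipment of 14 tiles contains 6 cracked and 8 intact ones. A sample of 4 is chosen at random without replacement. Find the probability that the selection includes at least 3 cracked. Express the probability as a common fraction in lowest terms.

Total selections: C(14,4) = 1001.
Favorable selections (at least 3 cracked): C(6,3)·C(8,1) + C(6,4)·C(8,0) = 160 + 15 = 175.
Probability = 175/1001 = 25/143.

25/143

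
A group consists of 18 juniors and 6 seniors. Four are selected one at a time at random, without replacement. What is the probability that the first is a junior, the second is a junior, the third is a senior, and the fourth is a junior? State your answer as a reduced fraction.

Multiply the conditional probabilities at each draw: 18/24 · 17/23 · 6/22 · 16/21 = 29376/255024 = 204/1771.

204/1771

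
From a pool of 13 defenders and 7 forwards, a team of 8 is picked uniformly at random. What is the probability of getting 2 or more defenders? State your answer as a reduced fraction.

Total selections: C(20,8) = 125970.
The complement is exactly 1 defenders: C(13,1)·C(7,7) = 13.
Probability = 1 − 13/125970 = 125957/125970 = 9689/9690.

9689/9690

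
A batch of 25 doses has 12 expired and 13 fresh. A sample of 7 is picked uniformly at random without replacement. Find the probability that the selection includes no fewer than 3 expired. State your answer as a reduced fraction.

679/874

Total selections: C(25,7) = 480700.
Count the complement (fewer than 3 expired): C(12,0)·C(13,7) + C(12,1)·C(13,6) + C(12,2)·C(13,5) = 1716 + 20592 + 84942 = 107250.
Probability = 1 − 107250/480700 = 373450/480700 = 679/874.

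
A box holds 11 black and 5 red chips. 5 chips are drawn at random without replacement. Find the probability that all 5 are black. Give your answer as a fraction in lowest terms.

11/104

There are C(16,5) = 4368 possible selections.
Selections with all black: C(11,5) = 462.
Probability = 462/4368 = 11/104.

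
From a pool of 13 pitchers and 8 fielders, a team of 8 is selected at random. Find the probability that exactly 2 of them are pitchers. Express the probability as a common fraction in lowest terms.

There are C(21,8) = 203490 ways to choose 8 from 21.
Selections with exactly 2 pitchers: choose 2 of the 13 pitchers and 6 of the 8 fielders, C(13,2)·C(8,6) = 78·28 = 2184.
Probability = 2184/203490 = 52/4845.

52/4845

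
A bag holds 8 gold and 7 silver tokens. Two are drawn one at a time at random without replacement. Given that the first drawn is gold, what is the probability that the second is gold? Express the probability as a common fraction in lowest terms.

1/2

After removing one gold, 14 remain: 7 gold and 7 silver.
So the probability the next is gold is 7/14 = 1/2.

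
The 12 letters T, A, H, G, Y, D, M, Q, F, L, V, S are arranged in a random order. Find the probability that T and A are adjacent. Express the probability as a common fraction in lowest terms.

1/6

There are 12! = 479001600 arrangements.
Treat T and A as a block: 11! arrangements of the blocks × 2 orders within the block = 2·39916800 = 79833600.
Probability = 79833600/479001600 = 1/6.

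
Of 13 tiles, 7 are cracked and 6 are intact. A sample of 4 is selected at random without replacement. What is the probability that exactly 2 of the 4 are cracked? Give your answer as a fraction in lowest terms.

63/143

There are C(13,4) = 715 ways to choose 4 from 13.
Selections with exactly 2 cracked: choose 2 of the 7 cracked and 2 of the 6 intact, C(7,2)·C(6,2) = 21·15 = 315.
Probability = 315/715 = 63/143.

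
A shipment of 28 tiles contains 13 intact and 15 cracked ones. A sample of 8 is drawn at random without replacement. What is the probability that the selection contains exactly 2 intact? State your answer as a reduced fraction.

26/207

Total number of selections: C(28,8) = 3108105.
Selections with exactly 2 intact: choose 2 of the 13 intact and 6 of the 15 cracked, C(13,2)·C(15,6) = 78·5005 = 390390.
Probability = 390390/3108105 = 26/207.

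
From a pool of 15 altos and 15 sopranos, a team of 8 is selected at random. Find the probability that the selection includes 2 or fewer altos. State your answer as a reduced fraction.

Total selections: C(30,8) = 5852925.
Favorable selections (2 or fewer altos): C(15,0)·C(15,8) + C(15,1)·C(15,7) + C(15,2)·C(15,6) = 6435 + 96525 + 525525 = 628485.
Probability = 628485/5852925 = 3223/30015.

3223/30015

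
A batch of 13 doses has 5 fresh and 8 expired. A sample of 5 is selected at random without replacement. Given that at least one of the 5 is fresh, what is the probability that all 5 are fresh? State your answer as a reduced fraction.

1/1231

Work in counts. Selections with at least one fresh: C(13,5) − C(8,5) = 1287 − 56 = 1231.
Of those, selections where all 5 are fresh: C(5,5) = 1.
Conditional probability = 1/1231.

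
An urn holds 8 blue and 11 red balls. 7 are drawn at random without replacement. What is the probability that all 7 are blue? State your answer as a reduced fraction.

There are C(19,7) = 50388 possible selections.
Selections with all blue: C(8,7) = 8.
Probability = 8/50388 = 2/12597.

2/12597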